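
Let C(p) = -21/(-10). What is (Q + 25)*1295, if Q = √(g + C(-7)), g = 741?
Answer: 32375 + 259*√74310/2 ≈ 67677.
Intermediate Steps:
C(p) = 21/10 (C(p) = -21*(-⅒) = 21/10)
Q = √74310/10 (Q = √(741 + 21/10) = √(7431/10) = √74310/10 ≈ 27.260)
(Q + 25)*1295 = (√74310/10 + 25)*1295 = (25 + √74310/10)*1295 = 32375 + 259*√74310/2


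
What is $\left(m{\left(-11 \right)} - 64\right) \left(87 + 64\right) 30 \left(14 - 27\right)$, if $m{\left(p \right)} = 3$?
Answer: $3592290$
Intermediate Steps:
$\left(m{\left(-11 \right)} - 64\right) \left(87 + 64\right) 30 \left(14 - 27\right) = \left(3 - 64\right) \left(87 + 64\right) 30 \left(14 - 27\right) = \left(-61\right) 151 \cdot 30 \left(-13\right) = \left(-9211\right) \left(-390\right) = 3592290$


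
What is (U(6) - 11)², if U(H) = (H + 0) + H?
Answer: 1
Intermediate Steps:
U(H) = 2*H (U(H) = H + H = 2*H)
(U(6) - 11)² = (2*6 - 11)² = (12 - 11)² = 1² = 1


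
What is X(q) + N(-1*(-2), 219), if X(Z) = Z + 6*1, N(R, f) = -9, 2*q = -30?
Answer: -18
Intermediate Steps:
q = -15 (q = (1/2)*(-30) = -15)
X(Z) = 6 + Z (X(Z) = Z + 6 = 6 + Z)
X(q) + N(-1*(-2), 219) = (6 - 15) - 9 = -9 - 9 = -18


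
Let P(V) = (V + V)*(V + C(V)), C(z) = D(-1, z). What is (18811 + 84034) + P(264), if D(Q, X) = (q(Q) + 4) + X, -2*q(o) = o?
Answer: 384005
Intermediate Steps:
q(o) = -o/2
D(Q, X) = 4 + X - Q/2 (D(Q, X) = (-Q/2 + 4) + X = (4 - Q/2) + X = 4 + X - Q/2)
C(z) = 9/2 + z (C(z) = 4 + z - 1/2*(-1) = 4 + z + 1/2 = 9/2 + z)
P(V) = 2*V*(9/2 + 2*V) (P(V) = (V + V)*(V + (9/2 + V)) = (2*V)*(9/2 + 2*V) = 2*V*(9/2 + 2*V))
(18811 + 84034) + P(264) = (18811 + 84034) + 264*(9 + 4*264) = 102845 + 264*(9 + 1056) = 102845 + 264*1065 = 102845 + 281160 = 384005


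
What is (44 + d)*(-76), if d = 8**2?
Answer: -8208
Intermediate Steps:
d = 64
(44 + d)*(-76) = (44 + 64)*(-76) = 108*(-76) = -8208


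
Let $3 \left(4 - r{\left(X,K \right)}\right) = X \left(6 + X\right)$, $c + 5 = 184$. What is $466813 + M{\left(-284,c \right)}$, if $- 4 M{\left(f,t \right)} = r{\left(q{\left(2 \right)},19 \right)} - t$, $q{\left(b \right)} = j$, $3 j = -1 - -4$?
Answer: $\frac{1400572}{3} \approx 4.6686 \cdot 10^{5}$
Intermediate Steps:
$c = 179$ ($c = -5 + 184 = 179$)
$j = 1$ ($j = \frac{-1 - -4}{3} = \frac{-1 + 4}{3} = \frac{1}{3} \cdot 3 = 1$)
$q{\left(b \right)} = 1$
$r{\left(X,K \right)} = 4 - \frac{X \left(6 + X\right)}{3}$
$M{\left(f,t \right)} = - \frac{5}{12} + \frac{t}{4}$ ($M{\left(f,t \right)} = - \frac{\left(4 - 2 - \frac{1^{2}}{3}\right) - t}{4} = - \frac{\left(4 - 2 - \frac{1}{3}\right) - t}{4} = - \frac{\frac{5}{3} - t}{4} = - \frac{5}{12} + \frac{t}{4}$)
$466813 + M{\left(-284,c \right)} = 466813 + \left(- \frac{5}{12} + \frac{1}{4} \cdot 179\right) = 466813 + \left(- \frac{5}{12} + \frac{179}{4}\right) = 466813 + \frac{133}{3} = \frac{1400572}{3}$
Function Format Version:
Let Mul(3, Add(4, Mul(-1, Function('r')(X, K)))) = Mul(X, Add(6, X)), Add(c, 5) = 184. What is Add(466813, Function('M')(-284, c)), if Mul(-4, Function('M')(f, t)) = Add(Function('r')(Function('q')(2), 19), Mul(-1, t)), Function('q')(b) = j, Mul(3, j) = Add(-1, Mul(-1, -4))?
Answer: Rational(1400572, 3) ≈ 4.6686e+5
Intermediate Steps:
c = 179 (c = Add(-5, 184) = 179)
j = 1 (j = Mul(Rational(1, 3), Add(-1, Mul(-1, -4))) = Mul(Rational(1, 3), Add(-1, 4)) = Mul(Rational(1, 3), 3) = 1)
Function('q')(b) = 1
Function('r')(X, K) = Add(4, Mul(Rational(-1, 3), X, Add(6, X))) (Function('r')(X, K) = Add(4, Mul(Rational(-1, 3), Mul(X, Add(6, X)))) = Add(4, Mul(Rational(-1, 3), X, Add(6, X))))
Function('M')(f, t) = Add(Rational(-5, 12), Mul(Rational(1, 4), t)) (Function('M')(f, t) = Mul(Rational(-1, 4), Add(Add(4, Mul(-2, 1), Mul(Rational(-1, 3), Pow(1, 2))), Mul(-1, t))) = Mul(Rational(-1, 4), Add(Add(4, -2, Mul(Rational(-1, 3), 1)), Mul(-1, t))) = Mul(Rational(-1, 4), Add(Add(4, -2, Rational(-1, 3)), Mul(-1, t))) = Mul(Rational(-1, 4), Add(Rational(5, 3), Mul(-1, t))) = Add(Rational(-5, 12), Mul(Rational(1, 4), t)))
Add(466813, Function('M')(-284, c)) = Add(466813, Add(Rational(-5, 12), Mul(Rational(1, 4), 179))) = Add(466813, Add(Rational(-5, 12), Rational(179, 4))) = Add(466813, Rational(133, 3)) = Rational(1400572, 3)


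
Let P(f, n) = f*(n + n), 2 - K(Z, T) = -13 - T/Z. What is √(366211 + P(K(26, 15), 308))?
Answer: √63511279/13 ≈ 613.03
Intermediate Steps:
K(Z, T) = 15 + T/Z (K(Z, T) = 2 - (-13 - T/Z) = 2 + (13 + T/Z) = 15 + T/Z)
P(f, n) = 2*f*n (P(f, n) = f*(2*n) = 2*f*n)
√(366211 + P(K(26, 15), 308)) = √(366211 + 2*(15 + 15/26)*308) = √(366211 + 2*(405/26)*308) = √(366211 + 124740/13) = √(4885483/13) = √63511279/13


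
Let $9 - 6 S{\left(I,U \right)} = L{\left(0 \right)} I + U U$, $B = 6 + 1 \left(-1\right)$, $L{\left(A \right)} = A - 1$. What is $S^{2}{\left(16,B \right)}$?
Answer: $0$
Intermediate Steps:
$L{\left(A \right)} = -1 + A$
$B = 5$ ($B = 6 - 1 = 5$)
$S{\left(I,U \right)} = \frac{3}{2} - \frac{U^{2}}{6} + \frac{I}{6}$ ($S{\left(I,U \right)} = \frac{3}{2} - \frac{\left(-1 + 0\right) I + U U}{6} = \frac{3}{2} - \frac{- I + U^{2}}{6} = \frac{3}{2} - \frac{U^{2} - I}{6} = \frac{3}{2} + \left(- \frac{U^{2}}{6} + \frac{I}{6}\right) = \frac{3}{2} - \frac{U^{2}}{6} + \frac{I}{6}$)
$S^{2}{\left(16,B \right)} = \left(\frac{3}{2} - \frac{5^{2}}{6} + \frac{1}{6} \cdot 16\right)^{2} = \left(\frac{3}{2} - \frac{25}{6} + \frac{8}{3}\right)^{2} = 0^{2} = 0$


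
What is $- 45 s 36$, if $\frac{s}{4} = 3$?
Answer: $-19440$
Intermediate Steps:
$s = 12$ ($s = 4 \cdot 3 = 12$)
$- 45 s 36 = \left(-45\right) 12 \cdot 36 = \left(-540\right) 36 = -19440$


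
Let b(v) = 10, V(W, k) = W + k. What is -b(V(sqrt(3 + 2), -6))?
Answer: -10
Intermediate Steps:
-b(V(sqrt(3 + 2), -6)) = -1*10 = -10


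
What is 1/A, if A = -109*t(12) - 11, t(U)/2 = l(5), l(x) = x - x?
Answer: -1/11 ≈ -0.090909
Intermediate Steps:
l(x) = 0
t(U) = 0 (t(U) = 2*0 = 0)
A = -11 (A = -109*0 - 11 = 0 - 11 = -11)
1/A = 1/(-11) = -1/11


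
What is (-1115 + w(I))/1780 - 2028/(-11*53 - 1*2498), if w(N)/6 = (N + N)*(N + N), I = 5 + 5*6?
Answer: 465415/28124 ≈ 16.549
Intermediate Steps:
I = 35 (I = 5 + 30 = 35)
w(N) = 24*N² (w(N) = 6*((N + N)*(N + N)) = 6*((2*N)*(2*N)) = 6*(4*N²) = 24*N²)
(-1115 + w(I))/1780 - 2028/(-11*53 - 1*2498) = (-1115 + 24*35²)/1780 - 2028/(-11*53 - 1*2498) = (-1115 + 24*1225)*(1/1780) - 2028/(-583 - 2498) = (-1115 + 29400)*(1/1780) - 2028/(-3081) = 28285*(1/1780) - 2028*(-1/3081) = 5657/356 + 52/79 = 465415/28124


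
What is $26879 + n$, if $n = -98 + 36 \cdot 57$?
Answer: $28833$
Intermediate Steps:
$n = 1954$ ($n = -98 + 2052 = 1954$)
$26879 + n = 26879 + 1954 = 28833$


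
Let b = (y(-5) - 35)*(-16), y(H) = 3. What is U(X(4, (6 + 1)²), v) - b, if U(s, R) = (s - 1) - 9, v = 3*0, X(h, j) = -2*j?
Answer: -620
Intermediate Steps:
v = 0
U(s, R) = -10 + s (U(s, R) = (-1 + s) - 9 = -10 + s)
b = 512 (b = (3 - 35)*(-16) = -32*(-16) = 512)
U(X(4, (6 + 1)²), v) - b = (-10 - 2*(6 + 1)²) - 1*512 = (-10 - 2*7²) - 512 = (-10 - 2*49) - 512 = (-10 - 98) - 512 = -108 - 512 = -620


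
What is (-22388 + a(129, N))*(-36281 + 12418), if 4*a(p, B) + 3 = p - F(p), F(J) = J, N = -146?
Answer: 2137050965/4 ≈ 5.3426e+8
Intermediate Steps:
a(p, B) = -3/4 (a(p, B) = -3/4 + (p - p)/4 = -3/4 + (1/4)*0 = -3/4 + 0 = -3/4)
(-22388 + a(129, N))*(-36281 + 12418) = (-22388 - 3/4)*(-36281 + 12418) = -89555/4*(-23863) = 2137050965/4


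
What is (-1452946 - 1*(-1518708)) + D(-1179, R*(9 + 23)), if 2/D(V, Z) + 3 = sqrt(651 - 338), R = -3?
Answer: 9995827/152 + sqrt(313)/152 ≈ 65762.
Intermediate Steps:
D(V, Z) = 2/(-3 + sqrt(313)) (D(V, Z) = 2/(-3 + sqrt(651 - 338)) = 2/(-3 + sqrt(313)))
(-1452946 - 1*(-1518708)) + D(-1179, R*(9 + 23)) = (-1452946 - 1*(-1518708)) + (3/152 + sqrt(313)/152) = (-1452946 + 1518708) + (3/152 + sqrt(313)/152) = 65762 + (3/152 + sqrt(313)/152) = 9995827/152 + sqrt(313)/152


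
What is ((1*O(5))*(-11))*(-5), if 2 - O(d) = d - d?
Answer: 110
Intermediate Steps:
O(d) = 2 (O(d) = 2 - (d - d) = 2 - 1*0 = 2 + 0 = 2)
((1*O(5))*(-11))*(-5) = ((1*2)*(-11))*(-5) = (2*(-11))*(-5) = -22*(-5) = 110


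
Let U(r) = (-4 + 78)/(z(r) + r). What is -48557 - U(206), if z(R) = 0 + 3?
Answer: -10148487/209 ≈ -48557.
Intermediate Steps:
z(R) = 3
U(r) = 74/(3 + r) (U(r) = (-4 + 78)/(3 + r) = 74/(3 + r))
-48557 - U(206) = -48557 - 74/(3 + 206) = -48557 - 74/209 = -10148487/209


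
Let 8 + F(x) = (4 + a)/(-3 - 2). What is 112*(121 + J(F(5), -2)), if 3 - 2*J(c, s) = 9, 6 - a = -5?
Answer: 13216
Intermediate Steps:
a = 11 (a = 6 - 1*(-5) = 6 + 5 = 11)
F(x) = -11 (F(x) = -8 + (4 + 11)/(-3 - 2) = -8 + 15/(-5) = -8 + 15*(-1/5) = -8 - 3 = -11)
J(c, s) = -3 (J(c, s) = 3/2 - 1/2*9 = 3/2 - 9/2 = -3)
112*(121 + J(F(5), -2)) = 112*(121 - 3) = 112*118 = 13216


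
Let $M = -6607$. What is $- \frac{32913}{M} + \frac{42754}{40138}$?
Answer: $\frac{801768836}{132595883} \approx 6.0467$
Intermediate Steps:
$- \frac{32913}{M} + \frac{42754}{40138} = - \frac{32913}{-6607} + \frac{42754}{40138} = \left(-32913\right) \left(- \frac{1}{6607}\right) + 42754 \cdot \frac{1}{40138} = \frac{32913}{6607} + \frac{21377}{20069} = \frac{801768836}{132595883}$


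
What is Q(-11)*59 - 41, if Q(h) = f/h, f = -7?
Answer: -38/11 ≈ -3.4545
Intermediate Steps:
Q(h) = -7/h
Q(-11)*59 - 41 = -7/(-11)*59 - 41 = -7*(-1/11)*59 - 41 = (7/11)*59 - 41 = 413/11 - 41 = -38/11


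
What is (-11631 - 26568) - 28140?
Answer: -66339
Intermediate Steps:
(-11631 - 26568) - 28140 = -38199 - 28140 = -66339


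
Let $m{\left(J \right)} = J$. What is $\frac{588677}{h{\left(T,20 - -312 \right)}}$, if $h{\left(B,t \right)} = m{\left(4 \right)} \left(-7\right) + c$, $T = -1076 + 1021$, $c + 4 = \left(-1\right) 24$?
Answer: $- \frac{588677}{56} \approx -10512.0$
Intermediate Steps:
$c = -28$ ($c = -4 - 24 = -28$)
$T = -55$
$h{\left(B,t \right)} = -56$ ($h{\left(B,t \right)} = 4 \left(-7\right) - 28 = -28 - 28 = -56$)
$\frac{588677}{h{\left(T,20 - -312 \right)}} = \frac{588677}{-56} = 588677 \left(- \frac{1}{56}\right) = - \frac{588677}{56}$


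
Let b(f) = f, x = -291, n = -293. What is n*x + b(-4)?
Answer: 85259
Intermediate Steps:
n*x + b(-4) = -293*(-291) - 4 = 85263 - 4 = 85259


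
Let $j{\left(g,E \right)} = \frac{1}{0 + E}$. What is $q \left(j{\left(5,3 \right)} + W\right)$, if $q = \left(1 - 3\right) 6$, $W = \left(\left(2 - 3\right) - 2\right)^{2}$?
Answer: $-112$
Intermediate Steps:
$j{\left(g,E \right)} = \frac{1}{E}$
$W = 9$ ($W = \left(\left(2 - 3\right) - 2\right)^{2} = \left(-1 - 2\right)^{2} = \left(-3\right)^{2} = 9$)
$q = -12$ ($q = \left(-2\right) 6 = -12$)
$q \left(j{\left(5,3 \right)} + W\right) = - 12 \left(\frac{1}{3} + 9\right) = \left(-12\right) \frac{28}{3} = -112$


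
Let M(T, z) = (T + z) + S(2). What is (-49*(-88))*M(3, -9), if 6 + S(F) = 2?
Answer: -43120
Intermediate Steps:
S(F) = -4 (S(F) = -6 + 2 = -4)
M(T, z) = -4 + T + z (M(T, z) = (T + z) - 4 = -4 + T + z)
(-49*(-88))*M(3, -9) = (-49*(-88))*(-4 + 3 - 9) = 4312*(-10) = -43120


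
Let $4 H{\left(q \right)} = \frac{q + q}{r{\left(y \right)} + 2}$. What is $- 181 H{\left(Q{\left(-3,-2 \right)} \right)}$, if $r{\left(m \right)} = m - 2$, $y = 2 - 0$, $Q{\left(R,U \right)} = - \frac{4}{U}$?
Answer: $- \frac{181}{2} \approx -90.5$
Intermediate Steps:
$y = 2$ ($y = 2 + 0 = 2$)
$r{\left(m \right)} = -2 + m$ ($r{\left(m \right)} = m - 2 = -2 + m$)
$H{\left(q \right)} = \frac{q}{4}$ ($H{\left(q \right)} = \frac{\left(q + q\right) \frac{1}{\left(-2 + 2\right) + 2}}{4} = \frac{2 q \frac{1}{0 + 2}}{4} = \frac{2 q \frac{1}{2}}{4} = \frac{q}{4}$)
$- 181 H{\left(Q{\left(-3,-2 \right)} \right)} = - 181 \frac{\left(-4\right) \frac{1}{-2}}{4} = - 181 \frac{\left(-4\right) \left(- \frac{1}{2}\right)}{4} = - 181 \cdot \frac{1}{4} \cdot 2 = \left(-181\right) \frac{1}{2} = - \frac{181}{2}$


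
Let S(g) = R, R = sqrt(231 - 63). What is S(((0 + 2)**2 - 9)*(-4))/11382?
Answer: sqrt(42)/5691 ≈ 0.0011388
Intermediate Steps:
R = 2*sqrt(42) (R = sqrt(168) = 2*sqrt(42) ≈ 12.961)
S(g) = 2*sqrt(42)
S(((0 + 2)**2 - 9)*(-4))/11382 = (2*sqrt(42))/11382 = (2*sqrt(42))*(1/11382) = sqrt(42)/5691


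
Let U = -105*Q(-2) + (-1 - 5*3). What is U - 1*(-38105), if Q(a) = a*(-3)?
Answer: 37459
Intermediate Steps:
Q(a) = -3*a
U = -646 (U = -(-315)*(-2) + (-1 - 5*3) = -105*6 + (-1 - 15) = -630 - 16 = -646)
U - 1*(-38105) = -646 - 1*(-38105) = -646 + 38105 = 37459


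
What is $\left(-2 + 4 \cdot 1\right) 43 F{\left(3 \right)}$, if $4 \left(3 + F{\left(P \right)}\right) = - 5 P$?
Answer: $- \frac{1161}{2} \approx -580.5$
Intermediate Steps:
$F{\left(P \right)} = -3 - \frac{5 P}{4}$ ($F{\left(P \right)} = -3 + \frac{\left(-5\right) P}{4} = -3 - \frac{5 P}{4}$)
$\left(-2 + 4 \cdot 1\right) 43 F{\left(3 \right)} = \left(-2 + 4 \cdot 1\right) 43 \left(-3 - \frac{15}{4}\right) = \left(-2 + 4\right) 43 \left(-3 - \frac{15}{4}\right) = 2 \cdot 43 \left(- \frac{27}{4}\right) = 86 \left(- \frac{27}{4}\right) = - \frac{1161}{2}$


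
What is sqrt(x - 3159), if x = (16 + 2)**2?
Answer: 9*I*sqrt(35) ≈ 53.245*I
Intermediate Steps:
x = 324 (x = 18**2 = 324)
sqrt(x - 3159) = sqrt(324 - 3159) = sqrt(-2835) = 9*I*sqrt(35)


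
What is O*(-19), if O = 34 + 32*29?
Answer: -18278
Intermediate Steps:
O = 962 (O = 34 + 928 = 962)
O*(-19) = 962*(-19) = -18278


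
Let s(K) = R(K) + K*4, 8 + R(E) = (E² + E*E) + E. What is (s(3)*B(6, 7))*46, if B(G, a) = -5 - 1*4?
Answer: -10350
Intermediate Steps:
R(E) = -8 + E + 2*E² (R(E) = -8 + ((E² + E*E) + E) = -8 + ((E² + E²) + E) = -8 + (2*E² + E) = -8 + (E + 2*E²) = -8 + E + 2*E²)
s(K) = -8 + 2*K² + 5*K (s(K) = (-8 + K + 2*K²) + K*4 = (-8 + K + 2*K²) + 4*K = -8 + 2*K² + 5*K)
B(G, a) = -9 (B(G, a) = -5 - 4 = -9)
(s(3)*B(6, 7))*46 = ((-8 + 2*3² + 5*3)*(-9))*46 = ((-8 + 2*9 + 15)*(-9))*46 = ((-8 + 18 + 15)*(-9))*46 = (25*(-9))*46 = -225*46 = -10350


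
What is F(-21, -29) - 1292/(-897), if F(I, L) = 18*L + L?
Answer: -492955/897 ≈ -549.56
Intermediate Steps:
F(I, L) = 19*L
F(-21, -29) - 1292/(-897) = 19*(-29) - 1292/(-897) = -551 - 1292*(-1/897) = -551 + 1292/897 = -492955/897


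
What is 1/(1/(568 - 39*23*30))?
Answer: -26342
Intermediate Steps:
1/(1/(568 - 39*23*30)) = 1/(1/(568 - 897*30)) = 1/(1/(568 - 26910)) = 1/(1/(-26342)) = 1/(-1/26342) = -26342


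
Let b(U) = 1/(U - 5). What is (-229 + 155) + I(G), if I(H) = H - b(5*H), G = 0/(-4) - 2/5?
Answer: -2599/35 ≈ -74.257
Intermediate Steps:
G = -2/5 (G = 0*(-1/4) - 2*1/5 = 0 - 2/5 = -2/5 ≈ -0.40000)
b(U) = 1/(-5 + U)
I(H) = H - 1/(-5 + 5*H)
(-229 + 155) + I(G) = (-229 + 155) + (-1/5 - 2*(-1 - 2/5)/5)/(-1 - 2/5) = -74 + (-1/5 - 2/5*(-7/5))/(-7/5) = -74 - 5*(-1/5 + 14/25)/7 = -74 - 5/7*9/25 = -74 - 9/35 = -2599/35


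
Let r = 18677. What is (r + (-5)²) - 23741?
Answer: -5039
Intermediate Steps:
(r + (-5)²) - 23741 = (18677 + (-5)²) - 23741 = (18677 + 25) - 23741 = 18702 - 23741 = -5039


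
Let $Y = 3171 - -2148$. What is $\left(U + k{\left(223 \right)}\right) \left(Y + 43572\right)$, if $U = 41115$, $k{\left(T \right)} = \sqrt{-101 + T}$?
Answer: $2010153465 + 48891 \sqrt{122} \approx 2.0107 \cdot 10^{9}$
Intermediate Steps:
$Y = 5319$ ($Y = 3171 + 2148 = 5319$)
$\left(U + k{\left(223 \right)}\right) \left(Y + 43572\right) = \left(41115 + \sqrt{-101 + 223}\right) \left(5319 + 43572\right) = \left(41115 + \sqrt{122}\right) 48891 = 2010153465 + 48891 \sqrt{122}$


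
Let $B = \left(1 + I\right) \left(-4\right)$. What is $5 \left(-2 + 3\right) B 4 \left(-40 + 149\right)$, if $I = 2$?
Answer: $-26160$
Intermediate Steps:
$B = -12$ ($B = \left(1 + 2\right) \left(-4\right) = 3 \left(-4\right) = -12$)
$5 \left(-2 + 3\right) B 4 \left(-40 + 149\right) = 5 \left(-2 + 3\right) \left(-12\right) 4 \left(-40 + 149\right) = 5 \cdot 1 \left(-12\right) 4 \cdot 109 = 5 \left(-12\right) 4 \cdot 109 = \left(-60\right) 4 \cdot 109 = \left(-240\right) 109 = -26160$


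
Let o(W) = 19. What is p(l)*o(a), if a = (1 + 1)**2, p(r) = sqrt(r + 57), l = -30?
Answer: 57*sqrt(3) ≈ 98.727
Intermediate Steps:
p(r) = sqrt(57 + r)
a = 4 (a = 2**2 = 4)
p(l)*o(a) = sqrt(57 - 30)*19 = sqrt(27)*19 = (3*sqrt(3))*19 = 57*sqrt(3)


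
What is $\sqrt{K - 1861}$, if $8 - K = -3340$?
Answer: $\sqrt{1487} \approx 38.562$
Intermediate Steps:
$K = 3348$ ($K = 8 - -3340 = 8 + 3340 = 3348$)
$\sqrt{K - 1861} = \sqrt{3348 - 1861} = \sqrt{1487}$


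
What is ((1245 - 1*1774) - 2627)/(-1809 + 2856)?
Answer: -1052/349 ≈ -3.0143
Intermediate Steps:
((1245 - 1*1774) - 2627)/(-1809 + 2856) = ((1245 - 1774) - 2627)/1047 = (-529 - 2627)*(1/1047) = -3156*1/1047 = -1052/349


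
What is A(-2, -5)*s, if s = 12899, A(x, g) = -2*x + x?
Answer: 25798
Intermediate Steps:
A(x, g) = -x
A(-2, -5)*s = -1*(-2)*12899 = 2*12899 = 25798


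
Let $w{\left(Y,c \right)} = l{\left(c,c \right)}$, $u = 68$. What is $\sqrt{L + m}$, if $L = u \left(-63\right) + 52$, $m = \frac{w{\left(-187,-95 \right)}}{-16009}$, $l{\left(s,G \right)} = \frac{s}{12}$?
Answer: $\frac{i \sqrt{39045997153947}}{96054} \approx 65.054 i$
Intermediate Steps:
$l{\left(s,G \right)} = \frac{s}{12}$ ($l{\left(s,G \right)} = s \frac{1}{12} = \frac{s}{12}$)
$w{\left(Y,c \right)} = \frac{c}{12}$
$m = \frac{95}{192108}$ ($m = \frac{\frac{1}{12} \left(-95\right)}{-16009} = \left(- \frac{95}{12}\right) \left(- \frac{1}{16009}\right) = \frac{95}{192108} \approx 0.00049451$)
$L = -4232$ ($L = 68 \left(-63\right) + 52 = -4284 + 52 = -4232$)
$\sqrt{L + m} = \sqrt{-4232 + \frac{95}{192108}} = \sqrt{- \frac{813000961}{192108}} = \frac{i \sqrt{39045997153947}}{96054}$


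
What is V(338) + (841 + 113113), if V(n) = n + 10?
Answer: 114302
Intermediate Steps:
V(n) = 10 + n
V(338) + (841 + 113113) = (10 + 338) + (841 + 113113) = 348 + 113954 = 114302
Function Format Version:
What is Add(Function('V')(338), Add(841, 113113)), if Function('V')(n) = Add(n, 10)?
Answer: 114302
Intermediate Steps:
Function('V')(n) = Add(10, n)
Add(Function('V')(338), Add(841, 113113)) = Add(Add(10, 338), Add(841, 113113)) = Add(348, 113954) = 114302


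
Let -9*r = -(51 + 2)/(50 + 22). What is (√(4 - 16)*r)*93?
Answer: 1643*I*√3/108 ≈ 26.35*I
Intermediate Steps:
r = 53/648 (r = -(-1)*(51 + 2)/(50 + 22)/9 = -(-1)*53/72/9 = -(-1)*53*(1/72)/9 = -(-1)*53/(9*72) = -⅑*(-53/72) = 53/648 ≈ 0.081790)
(√(4 - 16)*r)*93 = (√(4 - 16)*(53/648))*93 = (√(-12)*(53/648))*93 = ((2*I*√3)*(53/648))*93 = (53*I*√3/324)*93 = 1643*I*√3/108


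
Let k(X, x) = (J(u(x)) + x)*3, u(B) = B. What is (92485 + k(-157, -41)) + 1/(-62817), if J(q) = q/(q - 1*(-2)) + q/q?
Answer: 75429774149/816621 ≈ 92368.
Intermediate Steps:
J(q) = 1 + q/(2 + q) (J(q) = q/(q + 2) + 1 = q/(2 + q) + 1 = 1 + q/(2 + q))
k(X, x) = 3*x + 6*(1 + x)/(2 + x) (k(X, x) = (2*(1 + x)/(2 + x) + x)*3 = (x + 2*(1 + x)/(2 + x))*3 = 3*x + 6*(1 + x)/(2 + x))
(92485 + k(-157, -41)) + 1/(-62817) = (92485 + 3*(2 + (-41)² + 4*(-41))/(2 - 41)) + 1/(-62817) = (92485 + 3*(2 + 1681 - 164)/(-39)) - 1/62817 = (92485 + 3*(-1/39)*1519) - 1/62817 = (92485 - 1519/13) - 1/62817 = 1200786/13 - 1/62817 = 75429774149/816621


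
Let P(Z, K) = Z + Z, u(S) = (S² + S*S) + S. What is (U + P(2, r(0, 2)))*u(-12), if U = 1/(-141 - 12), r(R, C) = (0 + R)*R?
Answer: 56212/51 ≈ 1102.2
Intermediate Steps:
r(R, C) = R² (r(R, C) = R*R = R²)
u(S) = S + 2*S² (u(S) = (S² + S²) + S = 2*S² + S = S + 2*S²)
P(Z, K) = 2*Z
U = -1/153 (U = 1/(-153) = -1/153 ≈ -0.0065359)
(U + P(2, r(0, 2)))*u(-12) = (-1/153 + 2*2)*(-12*(1 + 2*(-12))) = (-1/153 + 4)*(-12*(1 - 24)) = 611*(-12*(-23))/153 = (611/153)*276 = 56212/51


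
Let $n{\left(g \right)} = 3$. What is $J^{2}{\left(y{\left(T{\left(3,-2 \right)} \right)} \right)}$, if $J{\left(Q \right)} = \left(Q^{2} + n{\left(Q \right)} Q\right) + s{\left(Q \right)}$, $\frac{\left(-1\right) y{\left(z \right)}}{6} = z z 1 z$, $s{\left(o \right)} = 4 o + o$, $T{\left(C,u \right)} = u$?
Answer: $7225344$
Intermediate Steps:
$s{\left(o \right)} = 5 o$
$y{\left(z \right)} = - 6 z^{3}$ ($y{\left(z \right)} = - 6 z z 1 z = - 6 z^{2} \cdot 1 z = - 6 z^{2} z = - 6 z^{3}$)
$J{\left(Q \right)} = Q^{2} + 8 Q$ ($J{\left(Q \right)} = \left(Q^{2} + 3 Q\right) + 5 Q = Q^{2} + 8 Q$)
$J^{2}{\left(y{\left(T{\left(3,-2 \right)} \right)} \right)} = \left(- 6 \left(-2\right)^{3} \left(8 - 6 \left(-2\right)^{3}\right)\right)^{2} = \left(\left(-6\right) \left(-8\right) \left(8 - -48\right)\right)^{2} = \left(48 \left(8 + 48\right)\right)^{2} = \left(48 \cdot 56\right)^{2} = 2688^{2} = 7225344$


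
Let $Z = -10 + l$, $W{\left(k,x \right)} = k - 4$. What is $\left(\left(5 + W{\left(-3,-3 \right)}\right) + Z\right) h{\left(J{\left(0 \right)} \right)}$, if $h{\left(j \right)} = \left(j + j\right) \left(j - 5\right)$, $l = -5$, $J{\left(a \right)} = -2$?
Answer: $-476$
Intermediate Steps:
$W{\left(k,x \right)} = -4 + k$ ($W{\left(k,x \right)} = k - 4 = -4 + k$)
$h{\left(j \right)} = 2 j \left(-5 + j\right)$
$Z = -15$ ($Z = -10 - 5 = -15$)
$\left(\left(5 + W{\left(-3,-3 \right)}\right) + Z\right) h{\left(J{\left(0 \right)} \right)} = \left(\left(5 - 7\right) - 15\right) 2 \left(-2\right) \left(-5 - 2\right) = \left(\left(5 - 7\right) - 15\right) 2 \left(-2\right) \left(-7\right) = \left(-2 - 15\right) 28 = \left(-17\right) 28 = -476$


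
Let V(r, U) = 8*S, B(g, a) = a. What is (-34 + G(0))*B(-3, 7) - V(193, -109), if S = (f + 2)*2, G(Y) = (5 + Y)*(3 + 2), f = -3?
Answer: -47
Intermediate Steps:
G(Y) = 25 + 5*Y (G(Y) = (5 + Y)*5 = 25 + 5*Y)
S = -2 (S = (-3 + 2)*2 = -1*2 = -2)
V(r, U) = -16 (V(r, U) = 8*(-2) = -16)
(-34 + G(0))*B(-3, 7) - V(193, -109) = (-34 + (25 + 5*0))*7 - 1*(-16) = (-34 + (25 + 0))*7 + 16 = (-34 + 25)*7 + 16 = -9*7 + 16 = -63 + 16 = -47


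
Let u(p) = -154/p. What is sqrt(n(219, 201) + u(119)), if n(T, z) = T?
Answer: sqrt(62917)/17 ≈ 14.755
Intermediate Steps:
sqrt(n(219, 201) + u(119)) = sqrt(219 - 154/119) = sqrt(219 - 154*1/119) = sqrt(219 - 22/17) = sqrt(3701/17) = sqrt(62917)/17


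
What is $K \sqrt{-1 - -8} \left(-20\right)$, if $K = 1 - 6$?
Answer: $100 \sqrt{7} \approx 264.58$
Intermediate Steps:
$K = -5$
$K \sqrt{-1 - -8} \left(-20\right) = - 5 \sqrt{-1 - -8} \left(-20\right) = - 5 \sqrt{-1 + 8} \left(-20\right) = - 5 \sqrt{7} \left(-20\right) = 100 \sqrt{7}$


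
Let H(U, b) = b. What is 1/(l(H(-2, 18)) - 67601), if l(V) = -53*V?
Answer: -1/68555 ≈ -1.4587e-5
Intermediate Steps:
1/(l(H(-2, 18)) - 67601) = 1/(-53*18 - 67601) = 1/(-954 - 67601) = 1/(-68555) = -1/68555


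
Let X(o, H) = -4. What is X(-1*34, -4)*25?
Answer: -100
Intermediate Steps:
X(-1*34, -4)*25 = -4*25 = -100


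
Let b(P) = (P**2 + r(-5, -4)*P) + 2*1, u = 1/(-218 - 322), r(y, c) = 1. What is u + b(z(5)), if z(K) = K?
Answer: 17279/540 ≈ 31.998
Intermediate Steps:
u = -1/540 (u = 1/(-540) = -1/540 ≈ -0.0018519)
b(P) = 2 + P + P**2 (b(P) = (P**2 + 1*P) + 2*1 = (P**2 + P) + 2 = (P + P**2) + 2 = 2 + P + P**2)
u + b(z(5)) = -1/540 + (2 + 5 + 5**2) = -1/540 + (2 + 5 + 25) = -1/540 + 32 = 17279/540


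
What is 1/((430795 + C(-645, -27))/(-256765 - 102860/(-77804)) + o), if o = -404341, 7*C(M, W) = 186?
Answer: -34960172100/14135889606458801 ≈ -2.4731e-6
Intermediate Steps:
C(M, W) = 186/7 (C(M, W) = (⅐)*186 = 186/7)
1/((430795 + C(-645, -27))/(-256765 - 102860/(-77804)) + o) = 1/((430795 + 186/7)/(-256765 - 102860/(-77804)) - 404341) = 1/(3015751/(7*(-256765 - 102860*(-1/77804))) - 404341) = 1/(3015751/(7*(-256765 + 25715/19451)) - 404341) = 1/(3015751/(7*(-4994310300/19451)) - 404341) = 1/((3015751/7)*(-19451/4994310300) - 404341) = 1/(-58659372701/34960172100 - 404341) = 1/(-14135889606458801/34960172100) = -34960172100/14135889606458801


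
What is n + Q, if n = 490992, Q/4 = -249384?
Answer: -506544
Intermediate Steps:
Q = -997536 (Q = 4*(-249384) = -997536)
n + Q = 490992 - 997536 = -506544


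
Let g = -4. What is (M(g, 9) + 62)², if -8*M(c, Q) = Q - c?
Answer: 233289/64 ≈ 3645.1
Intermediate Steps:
M(c, Q) = -Q/8 + c/8 (M(c, Q) = -(Q - c)/8 = -Q/8 + c/8)
(M(g, 9) + 62)² = ((-⅛*9 + (⅛)*(-4)) + 62)² = ((-9/8 - ½) + 62)² = (-13/8 + 62)² = (483/8)² = 233289/64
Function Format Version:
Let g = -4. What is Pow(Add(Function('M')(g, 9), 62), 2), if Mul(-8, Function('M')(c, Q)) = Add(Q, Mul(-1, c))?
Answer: Rational(233289, 64) ≈ 3645.1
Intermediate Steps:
Function('M')(c, Q) = Add(Mul(Rational(-1, 8), Q), Mul(Rational(1, 8), c)) (Function('M')(c, Q) = Mul(Rational(-1, 8), Add(Q, Mul(-1, c))) = Add(Mul(Rational(-1, 8), Q), Mul(Rational(1, 8), c)))
Pow(Add(Function('M')(g, 9), 62), 2) = Pow(Add(Add(Mul(Rational(-1, 8), 9), Mul(Rational(1, 8), -4)), 62), 2) = Pow(Add(Add(Rational(-9, 8), Rational(-1, 2)), 62), 2) = Pow(Add(Rational(-13, 8), 62), 2) = Pow(Rational(483, 8), 2) = Rational(233289, 64)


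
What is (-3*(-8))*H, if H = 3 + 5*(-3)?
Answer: -288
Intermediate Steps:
H = -12 (H = 3 - 15 = -12)
(-3*(-8))*H = -3*(-8)*(-12) = 24*(-12) = -288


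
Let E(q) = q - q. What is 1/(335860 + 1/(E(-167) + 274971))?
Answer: 274971/92351760061 ≈ 2.9774e-6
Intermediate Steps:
E(q) = 0
1/(335860 + 1/(E(-167) + 274971)) = 1/(335860 + 1/(0 + 274971)) = 1/(335860 + 1/274971) = 1/(92351760061/274971) = 274971/92351760061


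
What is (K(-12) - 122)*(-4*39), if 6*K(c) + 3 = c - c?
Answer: 19110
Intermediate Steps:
K(c) = -1/2 (K(c) = -1/2 + (c - c)/6 = -1/2 + (1/6)*0 = -1/2 + 0 = -1/2)
(K(-12) - 122)*(-4*39) = (-1/2 - 122)*(-4*39) = -245/2*(-156) = 19110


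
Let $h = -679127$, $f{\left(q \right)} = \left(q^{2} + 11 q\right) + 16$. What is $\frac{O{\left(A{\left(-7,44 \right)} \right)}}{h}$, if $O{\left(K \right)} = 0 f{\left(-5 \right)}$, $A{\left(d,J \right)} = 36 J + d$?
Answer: $0$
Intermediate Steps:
$A{\left(d,J \right)} = d + 36 J$
$f{\left(q \right)} = 16 + q^{2} + 11 q$
$O{\left(K \right)} = 0$ ($O{\left(K \right)} = 0 \left(16 + \left(-5\right)^{2} + 11 \left(-5\right)\right) = 0 \left(16 + 25 - 55\right) = 0 \left(-14\right) = 0$)
$\frac{O{\left(A{\left(-7,44 \right)} \right)}}{h} = \frac{0}{-679127} = 0 \left(- \frac{1}{679127}\right) = 0$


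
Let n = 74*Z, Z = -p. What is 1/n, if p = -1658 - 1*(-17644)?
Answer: -1/1182964 ≈ -8.4533e-7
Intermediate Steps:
p = 15986 (p = -1658 + 17644 = 15986)
Z = -15986 (Z = -1*15986 = -15986)
n = -1182964 (n = 74*(-15986) = -1182964)
1/n = 1/(-1182964) = -1/1182964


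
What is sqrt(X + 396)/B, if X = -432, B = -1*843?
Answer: -2*I/281 ≈ -0.0071174*I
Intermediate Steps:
B = -843
sqrt(X + 396)/B = sqrt(-432 + 396)/(-843) = sqrt(-36)*(-1/843) = (6*I)*(-1/843) = -2*I/281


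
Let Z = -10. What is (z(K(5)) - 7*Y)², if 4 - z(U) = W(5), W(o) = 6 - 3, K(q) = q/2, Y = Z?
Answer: 5041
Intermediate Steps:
Y = -10
K(q) = q/2 (K(q) = q*(½) = q/2)
W(o) = 3
z(U) = 1 (z(U) = 4 - 1*3 = 4 - 3 = 1)
(z(K(5)) - 7*Y)² = (1 - 7*(-10))² = (1 + 70)² = 71² = 5041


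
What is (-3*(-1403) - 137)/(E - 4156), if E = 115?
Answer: -4072/4041 ≈ -1.0077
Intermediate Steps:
(-3*(-1403) - 137)/(E - 4156) = (-3*(-1403) - 137)/(115 - 4156) = (4209 - 137)/(-4041) = 4072*(-1/4041) = -4072/4041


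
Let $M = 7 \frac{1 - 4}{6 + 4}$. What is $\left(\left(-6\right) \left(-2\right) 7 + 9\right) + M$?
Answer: $\frac{909}{10} \approx 90.9$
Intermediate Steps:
$M = - \frac{21}{10}$ ($M = 7 \left(- \frac{3}{10}\right) = - \frac{21}{10} \approx -2.1$)
$\left(\left(-6\right) \left(-2\right) 7 + 9\right) + M = \left(\left(-6\right) \left(-2\right) 7 + 9\right) - \frac{21}{10} = \left(12 \cdot 7 + 9\right) - \frac{21}{10} = \left(84 + 9\right) - \frac{21}{10} = 93 - \frac{21}{10} = \frac{909}{10}$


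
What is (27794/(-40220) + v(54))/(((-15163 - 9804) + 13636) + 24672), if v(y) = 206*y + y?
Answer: 224775683/268287510 ≈ 0.83782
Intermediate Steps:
v(y) = 207*y
(27794/(-40220) + v(54))/(((-15163 - 9804) + 13636) + 24672) = (27794/(-40220) + 207*54)/(((-15163 - 9804) + 13636) + 24672) = (27794*(-1/40220) + 11178)/((-24967 + 13636) + 24672) = (-13897/20110 + 11178)/(-11331 + 24672) = (224775683/20110)/13341 = (224775683/20110)*(1/13341) = 224775683/268287510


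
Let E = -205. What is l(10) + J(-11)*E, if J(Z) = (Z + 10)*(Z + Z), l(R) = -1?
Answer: -4511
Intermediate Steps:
J(Z) = 2*Z*(10 + Z) (J(Z) = (10 + Z)*(2*Z) = 2*Z*(10 + Z))
l(10) + J(-11)*E = -1 + (2*(-11)*(10 - 11))*(-205) = -1 + (2*(-11)*(-1))*(-205) = -1 + 22*(-205) = -1 - 4510 = -4511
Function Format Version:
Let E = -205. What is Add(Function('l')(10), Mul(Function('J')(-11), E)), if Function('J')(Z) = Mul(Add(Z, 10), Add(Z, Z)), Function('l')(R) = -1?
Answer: -4511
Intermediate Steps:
Function('J')(Z) = Mul(2, Z, Add(10, Z)) (Function('J')(Z) = Mul(Add(10, Z), Mul(2, Z)) = Mul(2, Z, Add(10, Z)))
Add(Function('l')(10), Mul(Function('J')(-11), E)) = Add(-1, Mul(Mul(2, -11, Add(10, -11)), -205)) = Add(-1, Mul(Mul(2, -11, -1), -205)) = Add(-1, Mul(22, -205)) = Add(-1, -4510) = -4511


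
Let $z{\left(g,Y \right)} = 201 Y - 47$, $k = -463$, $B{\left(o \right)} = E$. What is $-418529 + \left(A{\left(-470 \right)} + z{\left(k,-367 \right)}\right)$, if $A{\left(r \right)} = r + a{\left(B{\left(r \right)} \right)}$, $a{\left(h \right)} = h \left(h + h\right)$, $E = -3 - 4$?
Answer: $-492715$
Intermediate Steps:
$E = -7$
$B{\left(o \right)} = -7$
$a{\left(h \right)} = 2 h^{2}$ ($a{\left(h \right)} = h 2 h = 2 h^{2}$)
$A{\left(r \right)} = 98 + r$ ($A{\left(r \right)} = r + 2 \left(-7\right)^{2} = r + 2 \cdot 49 = r + 98 = 98 + r$)
$z{\left(g,Y \right)} = -47 + 201 Y$
$-418529 + \left(A{\left(-470 \right)} + z{\left(k,-367 \right)}\right) = -418529 + \left(\left(98 - 470\right) + \left(-47 + 201 \left(-367\right)\right)\right) = -418529 - 74186 = -492715$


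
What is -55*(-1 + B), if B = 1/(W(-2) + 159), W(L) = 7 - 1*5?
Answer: 8800/161 ≈ 54.658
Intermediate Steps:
W(L) = 2 (W(L) = 7 - 5 = 2)
B = 1/161 (B = 1/(2 + 159) = 1/161 ≈ 0.0062112)
-55*(-1 + B) = -55*(-1 + 1/161) = -55*(-160/161) = 8800/161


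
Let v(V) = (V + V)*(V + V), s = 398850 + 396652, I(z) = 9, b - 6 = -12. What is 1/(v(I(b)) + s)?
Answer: 1/795826 ≈ 1.2566e-6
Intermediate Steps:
b = -6 (b = 6 - 12 = -6)
s = 795502
v(V) = 4*V² (v(V) = (2*V)*(2*V) = 4*V²)
1/(v(I(b)) + s) = 1/(4*9² + 795502) = 1/(4*81 + 795502) = 1/(324 + 795502) = 1/795826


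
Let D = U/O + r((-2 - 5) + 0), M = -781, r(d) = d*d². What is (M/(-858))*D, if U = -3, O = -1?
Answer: -12070/39 ≈ -309.49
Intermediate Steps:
r(d) = d³
D = -340 (D = -3/(-1) + ((-2 - 5) + 0)³ = -3*(-1) + (-7 + 0)³ = 3 + (-7)³ = 3 - 343 = -340)
(M/(-858))*D = -781/(-858)*(-340) = -781*(-1/858)*(-340) = (71/78)*(-340) = -12070/39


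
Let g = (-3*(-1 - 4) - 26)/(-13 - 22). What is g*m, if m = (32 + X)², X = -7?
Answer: 1375/7 ≈ 196.43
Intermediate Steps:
m = 625 (m = (32 - 7)² = 25² = 625)
g = 11/35 (g = (-3*(-5) - 26)/(-35) = (15 - 26)*(-1/35) = -11*(-1/35) = 11/35 ≈ 0.31429)
g*m = (11/35)*625 = 1375/7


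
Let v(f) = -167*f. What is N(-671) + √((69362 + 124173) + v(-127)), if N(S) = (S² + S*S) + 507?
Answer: 900989 + 2*√53686 ≈ 9.0145e+5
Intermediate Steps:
N(S) = 507 + 2*S² (N(S) = (S² + S²) + 507 = 2*S² + 507 = 507 + 2*S²)
N(-671) + √((69362 + 124173) + v(-127)) = (507 + 2*(-671)²) + √((69362 + 124173) - 167*(-127)) = (507 + 2*450241) + √(193535 + 21209) = (507 + 900482) + √214744 = 900989 + 2*√53686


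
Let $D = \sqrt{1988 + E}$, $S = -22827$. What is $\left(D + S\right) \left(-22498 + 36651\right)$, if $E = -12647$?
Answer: $-323070531 + 14153 i \sqrt{10659} \approx -3.2307 \cdot 10^{8} + 1.4612 \cdot 10^{6} i$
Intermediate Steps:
$D = i \sqrt{10659}$ ($D = \sqrt{1988 - 12647} = \sqrt{-10659} = i \sqrt{10659} \approx 103.24 i$)
$\left(D + S\right) \left(-22498 + 36651\right) = \left(i \sqrt{10659} - 22827\right) \left(-22498 + 36651\right) = \left(-22827 + i \sqrt{10659}\right) 14153 = -323070531 + 14153 i \sqrt{10659}$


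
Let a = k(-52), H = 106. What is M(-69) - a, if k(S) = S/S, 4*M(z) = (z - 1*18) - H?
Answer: -197/4 ≈ -49.250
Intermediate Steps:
M(z) = -31 + z/4 (M(z) = ((z - 1*18) - 1*106)/4 = ((z - 18) - 106)/4 = ((-18 + z) - 106)/4 = (-124 + z)/4 = -31 + z/4)
k(S) = 1
a = 1
M(-69) - a = (-31 + (1/4)*(-69)) - 1*1 = (-31 - 69/4) - 1 = -193/4 - 1 = -197/4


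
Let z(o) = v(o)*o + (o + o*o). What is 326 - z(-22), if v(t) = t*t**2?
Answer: -234392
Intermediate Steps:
v(t) = t**3
z(o) = o + o**2 + o**4 (z(o) = o**3*o + (o + o*o) = o**4 + (o + o**2) = o + o**2 + o**4)
326 - z(-22) = 326 - (-22)*(1 - 22 + (-22)**3) = 326 - (-22)*(1 - 22 - 10648) = 326 - (-22)*(-10669) = 326 - 1*234718 = 326 - 234718 = -234392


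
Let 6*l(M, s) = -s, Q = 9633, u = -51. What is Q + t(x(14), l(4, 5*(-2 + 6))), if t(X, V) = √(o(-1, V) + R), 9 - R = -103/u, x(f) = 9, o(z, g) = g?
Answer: 9633 + √1054/17 ≈ 9634.9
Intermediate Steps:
l(M, s) = -s/6 (l(M, s) = (-s)/6 = -s/6)
R = 356/51 (R = 9 - (-103)/(-51) = 9 - (-103)*(-1)/51 = 9 - 1*103/51 = 9 - 103/51 = 356/51 ≈ 6.9804)
t(X, V) = √(356/51 + V) (t(X, V) = √(V + 356/51) = √(356/51 + V))
Q + t(x(14), l(4, 5*(-2 + 6))) = 9633 + √(18156 + 2601*(-5*(-2 + 6)/6))/51 = 9633 + √(18156 + 2601*(-5*4/6))/51 = 9633 + √(18156 + 2601*(-⅙*20))/51 = 9633 + √(18156 + 2601*(-10/3))/51 = 9633 + √(18156 - 8670)/51 = 9633 + √9486/51 = 9633 + (3*√1054)/51 = 9633 + √1054/17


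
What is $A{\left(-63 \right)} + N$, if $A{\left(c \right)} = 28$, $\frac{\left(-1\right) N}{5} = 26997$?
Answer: $-134957$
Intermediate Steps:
$N = -134985$ ($N = \left(-5\right) 26997 = -134985$)
$A{\left(-63 \right)} + N = 28 - 134985 = -134957$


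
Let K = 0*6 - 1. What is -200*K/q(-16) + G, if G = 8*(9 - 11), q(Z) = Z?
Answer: -57/2 ≈ -28.500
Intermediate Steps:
K = -1 (K = 0 - 1 = -1)
G = -16 (G = 8*(-2) = -16)
-200*K/q(-16) + G = -(-200)/(-16) - 16 = -(-200)*(-1)/16 - 16 = -200*1/16 - 16 = -25/2 - 16 = -57/2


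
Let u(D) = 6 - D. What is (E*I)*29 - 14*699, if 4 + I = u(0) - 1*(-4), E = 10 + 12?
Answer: -5958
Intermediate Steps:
E = 22
I = 6 (I = -4 + ((6 - 1*0) - 1*(-4)) = -4 + ((6 + 0) + 4) = -4 + (6 + 4) = -4 + 10 = 6)
(E*I)*29 - 14*699 = (22*6)*29 - 14*699 = 132*29 - 9786 = 3828 - 9786 = -5958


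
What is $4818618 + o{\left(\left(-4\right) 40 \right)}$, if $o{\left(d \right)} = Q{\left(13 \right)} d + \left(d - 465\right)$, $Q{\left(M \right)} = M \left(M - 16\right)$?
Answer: $4824233$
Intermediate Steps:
$Q{\left(M \right)} = M \left(-16 + M\right)$
$o{\left(d \right)} = -465 - 38 d$ ($o{\left(d \right)} = 13 \left(-16 + 13\right) d + \left(d - 465\right) = 13 \left(-3\right) d + \left(d - 465\right) = - 39 d + \left(-465 + d\right) = -465 - 38 d$)
$4818618 + o{\left(\left(-4\right) 40 \right)} = 4818618 - \left(465 + 38 \left(\left(-4\right) 40\right)\right) = 4818618 - -5615 = 4818618 + \left(-465 + 6080\right) = 4818618 + 5615 = 4824233$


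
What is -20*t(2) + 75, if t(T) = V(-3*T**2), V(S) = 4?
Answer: -5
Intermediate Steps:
t(T) = 4
-20*t(2) + 75 = -20*4 + 75 = -80 + 75 = -5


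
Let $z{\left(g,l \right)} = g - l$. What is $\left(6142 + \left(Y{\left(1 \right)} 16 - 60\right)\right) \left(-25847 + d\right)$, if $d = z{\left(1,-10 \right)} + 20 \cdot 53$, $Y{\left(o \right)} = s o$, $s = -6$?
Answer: $-148309136$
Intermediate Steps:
$Y{\left(o \right)} = - 6 o$
$d = 1071$ ($d = \left(1 - -10\right) + 20 \cdot 53 = \left(1 + 10\right) + 1060 = 11 + 1060 = 1071$)
$\left(6142 + \left(Y{\left(1 \right)} 16 - 60\right)\right) \left(-25847 + d\right) = \left(6142 + \left(\left(-6\right) 1 \cdot 16 - 60\right)\right) \left(-25847 + 1071\right) = \left(6142 - 156\right) \left(-24776\right) = 5986 \left(-24776\right) = -148309136$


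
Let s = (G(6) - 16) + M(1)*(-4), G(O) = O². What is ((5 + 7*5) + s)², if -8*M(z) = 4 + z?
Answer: 15625/4 ≈ 3906.3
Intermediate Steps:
M(z) = -½ - z/8 (M(z) = -(4 + z)/8 = -½ - z/8)
s = 45/2 (s = (6² - 16) + (-½ - ⅛*1)*(-4) = (36 - 16) + (-½ - ⅛)*(-4) = 20 - 5/8*(-4) = 20 + 5/2 = 45/2 ≈ 22.500)
((5 + 7*5) + s)² = ((5 + 7*5) + 45/2)² = ((5 + 35) + 45/2)² = (40 + 45/2)² = (125/2)² = 15625/4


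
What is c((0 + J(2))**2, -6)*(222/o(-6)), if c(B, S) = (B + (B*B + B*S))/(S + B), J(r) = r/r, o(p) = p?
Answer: -148/5 ≈ -29.600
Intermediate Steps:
J(r) = 1
c(B, S) = (B + B**2 + B*S)/(B + S) (c(B, S) = (B + (B**2 + B*S))/(B + S) = (B + B**2 + B*S)/(B + S))
c((0 + J(2))**2, -6)*(222/o(-6)) = ((0 + 1)**2*(1 + (0 + 1)**2 - 6)/((0 + 1)**2 - 6))*(222/(-6)) = (1**2*(1 + 1**2 - 6)/(1**2 - 6))*(222*(-1/6)) = (1*(1 + 1 - 6)/(1 - 6))*(-37) = (1*(-4)/(-5))*(-37) = (1*(-1/5)*(-4))*(-37) = (4/5)*(-37) = -148/5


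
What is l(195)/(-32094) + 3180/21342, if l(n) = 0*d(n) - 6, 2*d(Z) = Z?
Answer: 2838527/19026393 ≈ 0.14919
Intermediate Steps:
d(Z) = Z/2
l(n) = -6 (l(n) = 0*(n/2) - 6 = 0 - 6 = -6)
l(195)/(-32094) + 3180/21342 = -6/(-32094) + 3180/21342 = -6*(-1/32094) + 3180*(1/21342) = 1/5349 + 530/3557 = 2838527/19026393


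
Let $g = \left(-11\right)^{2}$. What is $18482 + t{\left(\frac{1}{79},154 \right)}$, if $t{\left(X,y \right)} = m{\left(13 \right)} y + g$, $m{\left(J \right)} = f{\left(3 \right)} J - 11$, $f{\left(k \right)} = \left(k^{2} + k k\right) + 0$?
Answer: $52945$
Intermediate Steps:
$f{\left(k \right)} = 2 k^{2}$ ($f{\left(k \right)} = \left(k^{2} + k^{2}\right) + 0 = 2 k^{2} + 0 = 2 k^{2}$)
$g = 121$
$m{\left(J \right)} = -11 + 18 J$ ($m{\left(J \right)} = 2 \cdot 3^{2} J - 11 = 2 \cdot 9 J - 11 = 18 J - 11 = -11 + 18 J$)
$t{\left(X,y \right)} = 121 + 223 y$ ($t{\left(X,y \right)} = \left(-11 + 18 \cdot 13\right) y + 121 = \left(-11 + 234\right) y + 121 = 223 y + 121 = 121 + 223 y$)
$18482 + t{\left(\frac{1}{79},154 \right)} = 18482 + \left(121 + 223 \cdot 154\right) = 18482 + \left(121 + 34342\right) = 18482 + 34463 = 52945$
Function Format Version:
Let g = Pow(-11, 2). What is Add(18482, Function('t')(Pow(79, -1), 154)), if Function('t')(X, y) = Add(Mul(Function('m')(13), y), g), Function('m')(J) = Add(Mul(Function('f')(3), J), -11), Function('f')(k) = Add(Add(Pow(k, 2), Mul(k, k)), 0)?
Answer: 52945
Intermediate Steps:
Function('f')(k) = Mul(2, Pow(k, 2)) (Function('f')(k) = Add(Add(Pow(k, 2), Pow(k, 2)), 0) = Add(Mul(2, Pow(k, 2)), 0) = Mul(2, Pow(k, 2)))
g = 121
Function('m')(J) = Add(-11, Mul(18, J)) (Function('m')(J) = Add(Mul(Mul(2, Pow(3, 2)), J), -11) = Add(Mul(Mul(2, 9), J), -11) = Add(Mul(18, J), -11) = Add(-11, Mul(18, J)))
Function('t')(X, y) = Add(121, Mul(223, y)) (Function('t')(X, y) = Add(Mul(Add(-11, Mul(18, 13)), y), 121) = Add(Mul(Add(-11, 234), y), 121) = Add(Mul(223, y), 121) = Add(121, Mul(223, y)))
Add(18482, Function('t')(Pow(79, -1), 154)) = Add(18482, Add(121, Mul(223, 154))) = Add(18482, Add(121, 34342)) = Add(18482, 34463) = 52945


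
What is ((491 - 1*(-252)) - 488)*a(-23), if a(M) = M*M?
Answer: 134895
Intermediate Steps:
a(M) = M**2
((491 - 1*(-252)) - 488)*a(-23) = ((491 - 1*(-252)) - 488)*(-23)**2 = ((491 + 252) - 488)*529 = (743 - 488)*529 = 255*529 = 134895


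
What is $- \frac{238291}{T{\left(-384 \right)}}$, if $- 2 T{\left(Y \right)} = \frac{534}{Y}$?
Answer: $- \frac{30501248}{89} \approx -3.4271 \cdot 10^{5}$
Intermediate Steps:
$T{\left(Y \right)} = - \frac{267}{Y}$ ($T{\left(Y \right)} = - \frac{534 \frac{1}{Y}}{2} = - \frac{267}{Y}$)
$- \frac{238291}{T{\left(-384 \right)}} = - \frac{238291}{\left(-267\right) \frac{1}{-384}} = - \frac{238291}{\left(-267\right) \left(- \frac{1}{384}\right)} = - \frac{238291}{\frac{89}{128}} = \left(-238291\right) \frac{128}{89} = - \frac{30501248}{89}$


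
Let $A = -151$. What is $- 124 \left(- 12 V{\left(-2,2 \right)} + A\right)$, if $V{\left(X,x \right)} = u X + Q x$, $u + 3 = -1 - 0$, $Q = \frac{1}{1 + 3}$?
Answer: $31372$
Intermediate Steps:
$Q = \frac{1}{4} \approx 0.25$
$u = -4$ ($u = -3 - 1 = -4$)
$V{\left(X,x \right)} = - 4 X + \frac{x}{4}$
$- 124 \left(- 12 V{\left(-2,2 \right)} + A\right) = - 124 \left(- 12 \left(\left(-4\right) \left(-2\right) + \frac{1}{4} \cdot 2\right) - 151\right) = - 124 \left(- 12 \left(8 + \frac{1}{2}\right) - 151\right) = - 124 \left(\left(-12\right) \frac{17}{2} - 151\right) = - 124 \left(-102 - 151\right) = \left(-124\right) \left(-253\right) = 31372$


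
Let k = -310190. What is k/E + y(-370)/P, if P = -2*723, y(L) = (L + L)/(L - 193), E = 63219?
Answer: -42095306780/8577743577 ≈ -4.9075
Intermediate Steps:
y(L) = 2*L/(-193 + L) (y(L) = (2*L)/(-193 + L) = 2*L/(-193 + L))
P = -1446
k/E + y(-370)/P = -310190/63219 + (2*(-370)/(-193 - 370))/(-1446) = -310190*1/63219 + (2*(-370)/(-563))*(-1/1446) = -310190/63219 + (2*(-370)*(-1/563))*(-1/1446) = -310190/63219 + (740/563)*(-1/1446) = -310190/63219 - 370/407049 = -42095306780/8577743577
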